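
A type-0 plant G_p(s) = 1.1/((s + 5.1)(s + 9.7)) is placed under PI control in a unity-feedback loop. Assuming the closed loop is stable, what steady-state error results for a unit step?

The PI controller's integrator makes the forward path type 1, so e_ss to a step is zero.

0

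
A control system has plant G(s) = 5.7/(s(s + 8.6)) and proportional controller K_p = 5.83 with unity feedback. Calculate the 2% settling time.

Closed-loop characteristic equation: s² + 8.6s + 33.23 = 0, so ω_n = 5.765 rad/s and ζ = 8.6/(2·5.765) = 0.7459.
2% settling time T_s ≈ 4/(ζω_n) = 4/4.3 = 0.93 s.

T_s ≈ 0.93 s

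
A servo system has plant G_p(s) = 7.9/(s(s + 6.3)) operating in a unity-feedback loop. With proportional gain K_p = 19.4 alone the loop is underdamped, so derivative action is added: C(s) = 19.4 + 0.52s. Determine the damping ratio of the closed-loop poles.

Forward path: (19.4 + 0.52s)·7.9/(s(s+6.3)). The closed-loop characteristic equation is s² + (6.3 + 7.9·0.52)s + 7.9·19.4 = 0.
That is s² + 10.41s + 153.3 = 0, so ω_n = 12.38 rad/s and ζ = 10.41/(2·12.38) = 0.4204.

ζ = 0.42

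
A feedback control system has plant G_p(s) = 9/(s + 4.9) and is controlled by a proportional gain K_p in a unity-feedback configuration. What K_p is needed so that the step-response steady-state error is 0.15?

For a type-0 loop with proportional control, e_ss = 1/(1 + K_p·G_p(0)).
G_p(0) = 1.837. Require 1/(1 + K_p·1.837) = 0.15, so 1 + 1.837·K_p = 6.667.
K_p = (6.667 − 1)/1.837 = 3.09.

K_p = 3.09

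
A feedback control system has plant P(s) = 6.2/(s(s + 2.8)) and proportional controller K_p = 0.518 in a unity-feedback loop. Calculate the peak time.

T_p = 2.81 s

The closed-loop denominator s² + 2.8s + 3.212 gives ω_n = √3.212 = 1.792 and ζ = 2.8/(2ω_n) = 0.7812.
Damped frequency ω_d = ω_n√(1−ζ²) = 1.119 rad/s, so peak time T_p = π/ω_d = 2.81 s.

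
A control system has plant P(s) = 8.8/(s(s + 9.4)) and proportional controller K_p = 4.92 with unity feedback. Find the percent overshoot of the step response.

Closed-loop characteristic equation: s² + 9.4s + 43.3 = 0, so ω_n = 6.58 rad/s and ζ = 9.4/(2·6.58) = 0.7143.
%OS = 100·exp(−πζ/√(1−ζ²)) = 100·exp(−π·0.7143/√0.4898) = 4.05%.

4.05%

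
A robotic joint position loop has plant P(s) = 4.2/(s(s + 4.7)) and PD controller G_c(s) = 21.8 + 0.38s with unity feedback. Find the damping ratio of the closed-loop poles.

Forward path: (21.8 + 0.38s)·4.2/(s(s+4.7)). The closed-loop characteristic equation is s² + (4.7 + 4.2·0.38)s + 4.2·21.8 = 0.
That is s² + 6.296s + 91.56 = 0, so ω_n = 9.569 rad/s and ζ = 6.296/(2·9.569) = 0.329.

ζ = 0.329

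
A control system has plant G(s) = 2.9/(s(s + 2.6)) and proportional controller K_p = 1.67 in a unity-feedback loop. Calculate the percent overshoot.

From 1 + K_pG(s) = 0: s² + 2.6s + 4.843 = 0 ⇒ ω_n = 2.201, ζ = 0.5907.
%OS = 100·exp(−πζ/√(1−ζ²)) = 100·exp(−π·0.5907/√0.651) = 10%.

10%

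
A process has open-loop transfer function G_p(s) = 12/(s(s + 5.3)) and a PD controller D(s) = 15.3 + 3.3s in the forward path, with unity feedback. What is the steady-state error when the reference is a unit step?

0

The open loop D(s)G_p(s) has a pole at the origin (type 1), so the static position error constant is infinite and e_ss = 1/(1+∞) = 0.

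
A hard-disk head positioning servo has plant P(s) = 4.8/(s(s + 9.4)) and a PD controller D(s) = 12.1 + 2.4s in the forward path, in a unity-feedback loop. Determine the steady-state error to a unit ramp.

0.162

The loop has one pole at the origin (type 1). Velocity error constant K_v = lim_{s→0} s·D(s)P(s) = 12.1·4.8/9.4 = 6.179.
Steady-state error to a unit ramp: e_ss = 1/K_v = 0.162.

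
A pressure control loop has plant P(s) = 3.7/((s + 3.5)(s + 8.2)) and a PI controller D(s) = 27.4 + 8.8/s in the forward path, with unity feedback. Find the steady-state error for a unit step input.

0

The open loop D(s)P(s) has a pole at the origin (type 1), so the static position error constant is infinite and e_ss = 1/(1+∞) = 0.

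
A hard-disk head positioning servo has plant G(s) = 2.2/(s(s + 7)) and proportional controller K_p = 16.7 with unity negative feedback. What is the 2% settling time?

T_s ≈ 1.14 s

Closed-loop characteristic equation: s² + 7s + 36.74 = 0, so ω_n = 6.061 rad/s and ζ = 7/(2·6.061) = 0.5774.
2% settling time T_s ≈ 4/(ζω_n) = 4/3.5 = 1.14 s.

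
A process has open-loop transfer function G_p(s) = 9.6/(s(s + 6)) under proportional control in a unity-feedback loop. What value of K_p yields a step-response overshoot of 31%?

K_p = 7.68

From %OS = 100·exp(−πζ/√(1−ζ²)) = 31%, ζ = −ln(0.31)/√(π²+ln²(0.31)) = 0.3493.
Characteristic equation s² + 6s + 9.6K_p = 0 gives ζ = 6/(2√(9.6K_p)).
Setting ζ = 0.3493: √(9.6K_p) = 6/(2·0.3493) = 8.588, so K_p = 73.76/9.6 = 7.68.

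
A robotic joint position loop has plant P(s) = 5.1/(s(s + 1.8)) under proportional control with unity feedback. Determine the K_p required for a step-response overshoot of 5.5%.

K_p = 0.345

From %OS = 100·exp(−πζ/√(1−ζ²)) = 5.5%, ζ = −ln(0.055)/√(π²+ln²(0.055)) = 0.6783.
Characteristic equation s² + 1.8s + 5.1K_p = 0 gives ζ = 1.8/(2√(5.1K_p)).
Setting ζ = 0.6783: √(5.1K_p) = 1.8/(2·0.6783) = 1.327, so K_p = 1.76/5.1 = 0.345.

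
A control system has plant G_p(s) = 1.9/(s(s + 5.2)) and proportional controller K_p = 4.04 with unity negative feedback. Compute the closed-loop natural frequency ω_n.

The closed-loop denominator is s(s+5.2) + 4.04·1.9 = s² + 5.2s + 7.676.
So ω_n² = 7.676 ⇒ ω_n = 2.771 rad/s, and ζ = 5.2/(2ω_n) = 0.938.

ω_n = 2.77 rad/s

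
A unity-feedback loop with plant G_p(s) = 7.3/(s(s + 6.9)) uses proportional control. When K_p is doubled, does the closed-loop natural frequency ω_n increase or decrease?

increase

ω_n = √(7.3·K_p), which grows with K_p.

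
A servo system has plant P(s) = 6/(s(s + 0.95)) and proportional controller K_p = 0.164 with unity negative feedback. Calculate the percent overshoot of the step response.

18%

From 1 + K_pP(s) = 0: s² + 0.95s + 0.984 = 0 ⇒ ω_n = 0.992, ζ = 0.4788.
%OS = 100·exp(−πζ/√(1−ζ²)) = 100·exp(−π·0.4788/√0.7707) = 18%.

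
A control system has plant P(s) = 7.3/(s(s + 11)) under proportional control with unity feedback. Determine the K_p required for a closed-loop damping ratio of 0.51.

Closed-loop characteristic equation: s² + 11s + K_p·7.3 = 0.
So ω_n = √(7.3K_p) and 2ζω_n = 11, giving ζ = 11/(2√(7.3K_p)).
Setting ζ = 0.51: √(7.3K_p) = 11/(2·0.51) = 10.78, so K_p = 116.3/7.3 = 15.9.

K_p = 15.9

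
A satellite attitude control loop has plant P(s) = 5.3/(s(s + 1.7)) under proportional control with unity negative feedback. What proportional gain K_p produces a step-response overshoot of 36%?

K_p = 1.43

From %OS = 100·exp(−πζ/√(1−ζ²)) = 36%, ζ = −ln(0.36)/√(π²+ln²(0.36)) = 0.3093.
Characteristic equation s² + 1.7s + 5.3K_p = 0 gives ζ = 1.7/(2√(5.3K_p)).
Setting ζ = 0.3093: √(5.3K_p) = 1.7/(2·0.3093) = 2.749, so K_p = 7.554/5.3 = 1.43.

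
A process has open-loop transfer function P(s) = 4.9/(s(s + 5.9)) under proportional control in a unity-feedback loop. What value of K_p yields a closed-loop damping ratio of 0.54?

Closed-loop characteristic equation: s² + 5.9s + K_p·4.9 = 0.
So ω_n = √(4.9K_p) and 2ζω_n = 5.9, giving ζ = 5.9/(2√(4.9K_p)).
Setting ζ = 0.54: √(4.9K_p) = 5.9/(2·0.54) = 5.463, so K_p = 29.84/4.9 = 6.09.

K_p = 6.09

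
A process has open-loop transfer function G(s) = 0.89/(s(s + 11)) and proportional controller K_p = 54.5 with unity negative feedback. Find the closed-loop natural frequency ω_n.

With unity feedback the closed-loop characteristic equation is s² + 11s + 54.5·0.89 = s² + 11s + 48.51 = 0.
Matching s² + 2ζω_n s + ω_n²: ω_n = √48.51 = 6.965 rad/s and 2ζω_n = 11, so ζ = 11/(2·6.965) = 0.79.

ω_n = 6.96 rad/s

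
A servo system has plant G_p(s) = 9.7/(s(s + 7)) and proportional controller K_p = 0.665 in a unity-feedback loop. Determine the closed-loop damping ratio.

The closed-loop denominator is s(s+7) + 0.665·9.7 = s² + 7s + 6.45.
So ω_n² = 6.45 ⇒ ω_n = 2.54 rad/s, and ζ = 7/(2ω_n) = 1.38.

ζ = 1.38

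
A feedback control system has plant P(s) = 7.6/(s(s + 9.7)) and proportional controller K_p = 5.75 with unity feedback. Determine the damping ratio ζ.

ζ = 0.734

With unity feedback the closed-loop characteristic equation is s² + 9.7s + 5.75·7.6 = s² + 9.7s + 43.7 = 0.
Matching s² + 2ζω_n s + ω_n²: ω_n = √43.7 = 6.611 rad/s and 2ζω_n = 9.7, so ζ = 9.7/(2·6.611) = 0.734.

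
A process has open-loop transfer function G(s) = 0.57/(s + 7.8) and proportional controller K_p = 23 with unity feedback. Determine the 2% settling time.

T_s ≈ 0.191 s

Closed-loop transfer function: T(s) = K_p·G(s)/(1 + K_p·G(s)) = 13.11/(s + 7.8 + 13.11) = 13.11/(s + 20.91).
Time constant τ = 1/20.91 = 0.04782 s, so the 2% settling time is about 4τ = 0.191 s.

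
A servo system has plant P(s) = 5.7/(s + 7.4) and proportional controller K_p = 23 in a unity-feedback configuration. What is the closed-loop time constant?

τ = 0.00722 s

Closed-loop transfer function: T(s) = K_p·P(s)/(1 + K_p·P(s)) = 131.1/(s + 7.4 + 131.1) = 131.1/(s + 138.5).
Time constant τ = 1/138.5 = 0.00722 s.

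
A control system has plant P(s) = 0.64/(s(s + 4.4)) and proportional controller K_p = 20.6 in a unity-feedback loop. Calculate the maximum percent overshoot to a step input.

The closed-loop denominator s² + 4.4s + 13.18 gives ω_n = √13.18 = 3.631 and ζ = 4.4/(2ω_n) = 0.6059.
%OS = 100·exp(−πζ/√(1−ζ²)) = 100·exp(−π·0.6059/√0.6329) = 9.14%.

9.14%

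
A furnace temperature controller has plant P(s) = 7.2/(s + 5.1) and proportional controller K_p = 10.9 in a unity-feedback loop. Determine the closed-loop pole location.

Closed-loop transfer function: T(s) = K_p·P(s)/(1 + K_p·P(s)) = 78.48/(s + 5.1 + 78.48) = 78.48/(s + 83.58).
The closed-loop pole is at s = −83.58.

s = -83.58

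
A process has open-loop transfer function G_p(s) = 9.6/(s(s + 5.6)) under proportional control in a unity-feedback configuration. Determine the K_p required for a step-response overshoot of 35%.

From %OS = 100·exp(−πζ/√(1−ζ²)) = 35%, ζ = −ln(0.35)/√(π²+ln²(0.35)) = 0.3169.
Characteristic equation s² + 5.6s + 9.6K_p = 0 gives ζ = 5.6/(2√(9.6K_p)).
Setting ζ = 0.3169: √(9.6K_p) = 5.6/(2·0.3169) = 8.834, so K_p = 78.05/9.6 = 8.13.

K_p = 8.13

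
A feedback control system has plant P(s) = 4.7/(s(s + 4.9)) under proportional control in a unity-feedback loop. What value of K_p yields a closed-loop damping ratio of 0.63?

Closed-loop characteristic equation: s² + 4.9s + K_p·4.7 = 0.
So ω_n = √(4.7K_p) and 2ζω_n = 4.9, giving ζ = 4.9/(2√(4.7K_p)).
Setting ζ = 0.63: √(4.7K_p) = 4.9/(2·0.63) = 3.889, so K_p = 15.12/4.7 = 3.22.

K_p = 3.22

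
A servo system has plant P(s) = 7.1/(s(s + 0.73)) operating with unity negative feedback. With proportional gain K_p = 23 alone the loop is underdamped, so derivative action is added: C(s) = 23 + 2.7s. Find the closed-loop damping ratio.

Forward path: (23 + 2.7s)·7.1/(s(s+0.73)). The closed-loop characteristic equation is s² + (0.73 + 7.1·2.7)s + 7.1·23 = 0.
That is s² + 19.9s + 163.3 = 0, so ω_n = 12.78 rad/s and ζ = 19.9/(2·12.78) = 0.7786.

ζ = 0.779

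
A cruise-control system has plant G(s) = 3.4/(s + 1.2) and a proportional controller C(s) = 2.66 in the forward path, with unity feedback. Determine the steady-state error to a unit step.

0.117

The loop is type 0. Static position error constant K_pos = C(0)·G(0) = 2.66·2.833 = 7.537.
Steady-state error to a unit step: e_ss = 1/(1+K_pos) = 1/8.537 = 0.117.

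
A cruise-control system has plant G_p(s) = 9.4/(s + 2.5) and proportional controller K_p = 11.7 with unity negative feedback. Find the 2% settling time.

Closed-loop transfer function: T(s) = K_p·G_p(s)/(1 + K_p·G_p(s)) = 110/(s + 2.5 + 110) = 110/(s + 112.5).
Time constant τ = 1/112.5 = 0.00889 s, so the 2% settling time is about 4τ = 0.0356 s.

T_s ≈ 0.0356 s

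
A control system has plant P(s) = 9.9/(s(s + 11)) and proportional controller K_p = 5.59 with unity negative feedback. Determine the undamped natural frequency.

ω_n = 7.44 rad/s

1 + K_p·P(s) = 0 gives s² + 11s + 55.34 = 0.
So ω_n² = 55.34 ⇒ ω_n = 7.439 rad/s, and ζ = 11/(2ω_n) = 0.739.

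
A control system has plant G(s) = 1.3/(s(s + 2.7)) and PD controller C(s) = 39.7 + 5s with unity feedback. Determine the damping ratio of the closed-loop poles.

Forward path: (39.7 + 5s)·1.3/(s(s+2.7)). The closed-loop characteristic equation is s² + (2.7 + 1.3·5)s + 1.3·39.7 = 0.
That is s² + 9.2s + 51.61 = 0, so ω_n = 7.184 rad/s and ζ = 9.2/(2·7.184) = 0.6403.

ζ = 0.64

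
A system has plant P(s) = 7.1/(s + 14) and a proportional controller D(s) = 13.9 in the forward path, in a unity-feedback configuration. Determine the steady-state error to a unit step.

The loop is type 0. Static position error constant K_pos = D(0)·P(0) = 13.9·0.5071 = 7.049.
Steady-state error to a unit step: e_ss = 1/(1+K_pos) = 1/8.049 = 0.124.

0.124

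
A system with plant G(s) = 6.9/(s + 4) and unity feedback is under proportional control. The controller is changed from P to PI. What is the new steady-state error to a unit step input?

The integrator makes K_pos = lim_{s→0} C(s)G(s) infinite, so e_ss = 1/(1+K_pos) = 0.

0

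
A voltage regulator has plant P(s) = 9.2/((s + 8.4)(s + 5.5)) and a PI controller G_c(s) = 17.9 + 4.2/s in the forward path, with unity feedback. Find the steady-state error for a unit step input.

The open loop G_c(s)P(s) has a pole at the origin (type 1), so the static position error constant is infinite and e_ss = 1/(1+∞) = 0.

0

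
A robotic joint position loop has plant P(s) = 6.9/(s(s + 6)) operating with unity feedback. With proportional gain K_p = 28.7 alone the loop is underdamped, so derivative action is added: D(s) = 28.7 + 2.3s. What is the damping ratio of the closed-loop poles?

Forward path: (28.7 + 2.3s)·6.9/(s(s+6)). The closed-loop characteristic equation is s² + (6 + 6.9·2.3)s + 6.9·28.7 = 0.
That is s² + 21.87s + 198 = 0, so ω_n = 14.07 rad/s and ζ = 21.87/(2·14.07) = 0.7771.

ζ = 0.777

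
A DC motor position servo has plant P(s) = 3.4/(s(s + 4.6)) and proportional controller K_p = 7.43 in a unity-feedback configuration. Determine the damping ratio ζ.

The closed-loop denominator is s(s+4.6) + 7.43·3.4 = s² + 4.6s + 25.26.
So ω_n² = 25.26 ⇒ ω_n = 5.026 rad/s, and ζ = 4.6/(2ω_n) = 0.458.

ζ = 0.458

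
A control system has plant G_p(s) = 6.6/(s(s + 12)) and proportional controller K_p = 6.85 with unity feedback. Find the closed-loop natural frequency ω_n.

ω_n = 6.72 rad/s

1 + K_p·G_p(s) = 0 gives s² + 12s + 45.21 = 0.
So ω_n² = 45.21 ⇒ ω_n = 6.724 rad/s, and ζ = 12/(2ω_n) = 0.892.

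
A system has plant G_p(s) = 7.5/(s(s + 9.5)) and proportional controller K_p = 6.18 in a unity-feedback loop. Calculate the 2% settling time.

The closed-loop denominator s² + 9.5s + 46.35 gives ω_n = √46.35 = 6.808 and ζ = 9.5/(2ω_n) = 0.6977.
2% settling time T_s ≈ 4/(ζω_n) = 4/4.75 = 0.842 s.

T_s ≈ 0.842 s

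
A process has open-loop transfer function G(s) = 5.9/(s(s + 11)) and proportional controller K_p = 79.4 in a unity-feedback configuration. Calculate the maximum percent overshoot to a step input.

43.8%

Closed-loop characteristic equation: s² + 11s + 468.5 = 0, so ω_n = 21.64 rad/s and ζ = 11/(2·21.64) = 0.2541.
%OS = 100·exp(−πζ/√(1−ζ²)) = 100·exp(−π·0.2541/√0.9354) = 43.8%.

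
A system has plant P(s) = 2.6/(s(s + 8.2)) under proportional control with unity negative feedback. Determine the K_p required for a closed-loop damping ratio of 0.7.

Closed-loop characteristic equation: s² + 8.2s + K_p·2.6 = 0.
So ω_n = √(2.6K_p) and 2ζω_n = 8.2, giving ζ = 8.2/(2√(2.6K_p)).
Setting ζ = 0.7: √(2.6K_p) = 8.2/(2·0.7) = 5.857, so K_p = 34.31/2.6 = 13.2.

K_p = 13.2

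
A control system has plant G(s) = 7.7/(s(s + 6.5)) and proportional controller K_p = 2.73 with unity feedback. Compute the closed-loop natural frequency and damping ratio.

ω_n = 4.58 rad/s, ζ = 0.709

The closed-loop denominator is s(s+6.5) + 2.73·7.7 = s² + 6.5s + 21.02.
Matching s² + 2ζω_n s + ω_n²: ω_n = √21.02 = 4.585 rad/s and 2ζω_n = 6.5, so ζ = 6.5/(2·4.585) = 0.709.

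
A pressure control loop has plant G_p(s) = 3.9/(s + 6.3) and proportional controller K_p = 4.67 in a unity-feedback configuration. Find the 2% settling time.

Closed-loop transfer function: T(s) = K_p·G_p(s)/(1 + K_p·G_p(s)) = 18.21/(s + 6.3 + 18.21) = 18.21/(s + 24.51).
Time constant τ = 1/24.51 = 0.04079 s, so the 2% settling time is about 4τ = 0.163 s.

T_s ≈ 0.163 s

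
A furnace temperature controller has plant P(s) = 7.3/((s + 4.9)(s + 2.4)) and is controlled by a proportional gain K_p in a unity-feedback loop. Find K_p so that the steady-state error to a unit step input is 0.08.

K_p = 18.5

The loop is type 0, so e_ss(step) = 1/(1 + K_pos) with K_pos = K_p·P(0).
P(0) = 0.6207. Require 1/(1 + K_p·0.6207) = 0.08, so 1 + 0.6207·K_p = 12.5.
K_p = (12.5 − 1)/0.6207 = 18.5.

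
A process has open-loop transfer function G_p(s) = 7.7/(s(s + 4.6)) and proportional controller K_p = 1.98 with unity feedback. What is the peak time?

T_p = 0.996 s

The closed-loop denominator s² + 4.6s + 15.25 gives ω_n = √15.25 = 3.905 and ζ = 4.6/(2ω_n) = 0.589.
Damped frequency ω_d = ω_n√(1−ζ²) = 3.155 rad/s, so peak time T_p = π/ω_d = 0.996 s.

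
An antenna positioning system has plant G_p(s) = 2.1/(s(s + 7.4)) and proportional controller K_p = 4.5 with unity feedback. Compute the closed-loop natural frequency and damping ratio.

With unity feedback the closed-loop characteristic equation is s² + 7.4s + 4.5·2.1 = s² + 7.4s + 9.45 = 0.
Matching s² + 2ζω_n s + ω_n²: ω_n = √9.45 = 3.074 rad/s and 2ζω_n = 7.4, so ζ = 7.4/(2·3.074) = 1.2.

ω_n = 3.07 rad/s, ζ = 1.2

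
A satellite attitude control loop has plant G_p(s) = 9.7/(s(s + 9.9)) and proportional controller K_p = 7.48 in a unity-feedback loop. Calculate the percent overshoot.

10.6%

Closed-loop characteristic equation: s² + 9.9s + 72.56 = 0, so ω_n = 8.518 rad/s and ζ = 9.9/(2·8.518) = 0.5811.
%OS = 100·exp(−πζ/√(1−ζ²)) = 100·exp(−π·0.5811/√0.6623) = 10.6%.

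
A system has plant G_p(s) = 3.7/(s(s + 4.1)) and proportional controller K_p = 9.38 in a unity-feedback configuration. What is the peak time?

The closed-loop denominator s² + 4.1s + 34.71 gives ω_n = √34.71 = 5.891 and ζ = 4.1/(2ω_n) = 0.348.
Damped frequency ω_d = ω_n√(1−ζ²) = 5.523 rad/s, so peak time T_p = π/ω_d = 0.569 s.

T_p = 0.569 s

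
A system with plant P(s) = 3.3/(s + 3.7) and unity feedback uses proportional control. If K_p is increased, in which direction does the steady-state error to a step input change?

decrease

The position error constant K_pos = K_p·P(0) grows with K_p, and e_ss = 1/(1+K_pos) falls.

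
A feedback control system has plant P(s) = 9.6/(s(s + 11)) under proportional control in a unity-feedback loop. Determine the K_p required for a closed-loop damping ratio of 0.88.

K_p = 4.07

Closed-loop characteristic equation: s² + 11s + K_p·9.6 = 0.
So ω_n = √(9.6K_p) and 2ζω_n = 11, giving ζ = 11/(2√(9.6K_p)).
Setting ζ = 0.88: √(9.6K_p) = 11/(2·0.88) = 6.25, so K_p = 39.06/9.6 = 4.07.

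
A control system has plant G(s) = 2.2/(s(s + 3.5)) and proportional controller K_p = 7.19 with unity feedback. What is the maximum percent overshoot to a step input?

The closed-loop denominator s² + 3.5s + 15.82 gives ω_n = √15.82 = 3.977 and ζ = 3.5/(2ω_n) = 0.44.
%OS = 100·exp(−πζ/√(1−ζ²)) = 100·exp(−π·0.44/√0.8064) = 21.5%.

21.5%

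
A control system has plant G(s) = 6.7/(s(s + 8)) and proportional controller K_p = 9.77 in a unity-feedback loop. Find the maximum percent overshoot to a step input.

16.7%

From 1 + K_pG(s) = 0: s² + 8s + 65.46 = 0 ⇒ ω_n = 8.091, ζ = 0.4944.
%OS = 100·exp(−πζ/√(1−ζ²)) = 100·exp(−π·0.4944/√0.7556) = 16.7%.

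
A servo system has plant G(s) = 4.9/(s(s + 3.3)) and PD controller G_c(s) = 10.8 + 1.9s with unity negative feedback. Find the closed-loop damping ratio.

Forward path: (10.8 + 1.9s)·4.9/(s(s+3.3)). The closed-loop characteristic equation is s² + (3.3 + 4.9·1.9)s + 4.9·10.8 = 0.
That is s² + 12.61s + 52.92 = 0, so ω_n = 7.275 rad/s and ζ = 12.61/(2·7.275) = 0.8667.

ζ = 0.867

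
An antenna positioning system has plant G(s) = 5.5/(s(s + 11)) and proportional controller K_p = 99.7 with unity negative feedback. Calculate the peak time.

T_p = 0.138 s

From 1 + K_pG(s) = 0: s² + 11s + 548.4 = 0 ⇒ ω_n = 23.42, ζ = 0.2349.
Damped frequency ω_d = ω_n√(1−ζ²) = 22.76 rad/s, so peak time T_p = π/ω_d = 0.138 s.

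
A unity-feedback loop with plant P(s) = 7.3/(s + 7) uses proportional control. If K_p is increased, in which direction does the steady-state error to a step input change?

e_ss = 1/(1 + K_p·P(0)); a larger K_p raises the denominator, so e_ss decreases.

decrease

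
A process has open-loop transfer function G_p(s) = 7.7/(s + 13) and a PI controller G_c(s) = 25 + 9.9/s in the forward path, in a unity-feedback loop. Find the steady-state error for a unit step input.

The open loop G_c(s)G_p(s) has a pole at the origin (type 1), so the static position error constant is infinite and e_ss = 1/(1+∞) = 0.

0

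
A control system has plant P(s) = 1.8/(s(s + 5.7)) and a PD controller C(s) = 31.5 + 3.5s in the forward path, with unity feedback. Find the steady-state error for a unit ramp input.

0.101

The loop has one pole at the origin (type 1). Velocity error constant K_v = lim_{s→0} s·C(s)P(s) = 31.5·1.8/5.7 = 9.947.
Steady-state error to a unit ramp: e_ss = 1/K_v = 0.101.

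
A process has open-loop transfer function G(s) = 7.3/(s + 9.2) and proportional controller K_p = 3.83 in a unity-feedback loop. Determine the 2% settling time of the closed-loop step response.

Closed-loop transfer function: T(s) = K_p·G(s)/(1 + K_p·G(s)) = 27.96/(s + 9.2 + 27.96) = 27.96/(s + 37.16).
Time constant τ = 1/37.16 = 0.02691 s, so the 2% settling time is about 4τ = 0.108 s.

T_s ≈ 0.108 s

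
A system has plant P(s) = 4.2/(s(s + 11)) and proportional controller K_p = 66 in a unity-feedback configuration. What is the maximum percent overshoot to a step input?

33.3%

The closed-loop denominator s² + 11s + 277.2 gives ω_n = √277.2 = 16.65 and ζ = 11/(2ω_n) = 0.3303.
%OS = 100·exp(−πζ/√(1−ζ²)) = 100·exp(−π·0.3303/√0.8909) = 33.3%.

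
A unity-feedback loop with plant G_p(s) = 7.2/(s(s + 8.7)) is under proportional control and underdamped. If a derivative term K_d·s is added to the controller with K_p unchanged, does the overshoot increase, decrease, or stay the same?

With PD the characteristic equation becomes s² + (a + K·K_d)s + K·K_p = 0; the damping term grows, ζ rises, overshoot falls.

decrease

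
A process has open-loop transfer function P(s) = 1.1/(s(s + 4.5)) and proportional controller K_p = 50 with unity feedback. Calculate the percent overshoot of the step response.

The closed-loop denominator s² + 4.5s + 55 gives ω_n = √55 = 7.416 and ζ = 4.5/(2ω_n) = 0.3034.
%OS = 100·exp(−πζ/√(1−ζ²)) = 100·exp(−π·0.3034/√0.908) = 36.8%.

36.8%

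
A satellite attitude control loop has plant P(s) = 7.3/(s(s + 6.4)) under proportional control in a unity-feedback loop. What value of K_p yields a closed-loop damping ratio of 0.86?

K_p = 1.9

Closed-loop characteristic equation: s² + 6.4s + K_p·7.3 = 0.
So ω_n = √(7.3K_p) and 2ζω_n = 6.4, giving ζ = 6.4/(2√(7.3K_p)).
Setting ζ = 0.86: √(7.3K_p) = 6.4/(2·0.86) = 3.721, so K_p = 13.85/7.3 = 1.9.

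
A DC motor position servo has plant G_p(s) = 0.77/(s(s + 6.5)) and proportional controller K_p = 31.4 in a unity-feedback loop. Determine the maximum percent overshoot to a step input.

Closed-loop characteristic equation: s² + 6.5s + 24.18 = 0, so ω_n = 4.917 rad/s and ζ = 6.5/(2·4.917) = 0.661.
%OS = 100·exp(−πζ/√(1−ζ²)) = 100·exp(−π·0.661/√0.5631) = 6.28%.

6.28%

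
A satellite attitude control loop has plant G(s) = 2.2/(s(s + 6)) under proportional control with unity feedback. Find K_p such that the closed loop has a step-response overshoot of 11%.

From %OS = 100·exp(−πζ/√(1−ζ²)) = 11%, ζ = −ln(0.11)/√(π²+ln²(0.11)) = 0.5749.
Characteristic equation s² + 6s + 2.2K_p = 0 gives ζ = 6/(2√(2.2K_p)).
Setting ζ = 0.5749: √(2.2K_p) = 6/(2·0.5749) = 5.218, so K_p = 27.23/2.2 = 12.4.

K_p = 12.4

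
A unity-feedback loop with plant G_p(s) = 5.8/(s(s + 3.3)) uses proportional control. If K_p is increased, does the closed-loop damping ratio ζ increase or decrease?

ζ = 3.3/(2√(5.8K_p)); increasing K_p raises the denominator, so ζ falls.

decrease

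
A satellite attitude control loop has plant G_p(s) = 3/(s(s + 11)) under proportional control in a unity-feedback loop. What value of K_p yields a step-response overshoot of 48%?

K_p = 195

From %OS = 100·exp(−πζ/√(1−ζ²)) = 48%, ζ = −ln(0.48)/√(π²+ln²(0.48)) = 0.2275.
Characteristic equation s² + 11s + 3K_p = 0 gives ζ = 11/(2√(3K_p)).
Setting ζ = 0.2275: √(3K_p) = 11/(2·0.2275) = 24.18, so K_p = 584.5/3 = 195.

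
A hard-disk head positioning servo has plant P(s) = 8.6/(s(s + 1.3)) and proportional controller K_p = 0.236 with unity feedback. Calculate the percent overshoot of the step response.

20%

From 1 + K_pP(s) = 0: s² + 1.3s + 2.03 = 0 ⇒ ω_n = 1.425, ζ = 0.4563.
%OS = 100·exp(−πζ/√(1−ζ²)) = 100·exp(−π·0.4563/√0.7918) = 20%.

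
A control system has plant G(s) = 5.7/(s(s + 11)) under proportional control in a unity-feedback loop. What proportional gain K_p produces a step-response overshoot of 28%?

From %OS = 100·exp(−πζ/√(1−ζ²)) = 28%, ζ = −ln(0.28)/√(π²+ln²(0.28)) = 0.3755.
Characteristic equation s² + 11s + 5.7K_p = 0 gives ζ = 11/(2√(5.7K_p)).
Setting ζ = 0.3755: √(5.7K_p) = 11/(2·0.3755) = 14.65, so K_p = 214.5/5.7 = 37.6.

K_p = 37.6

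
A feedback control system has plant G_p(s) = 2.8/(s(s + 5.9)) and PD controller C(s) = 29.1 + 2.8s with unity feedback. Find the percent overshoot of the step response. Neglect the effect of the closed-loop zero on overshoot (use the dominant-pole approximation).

2.51%

Forward path: (29.1 + 2.8s)·2.8/(s(s+5.9)). The closed-loop characteristic equation is s² + (5.9 + 2.8·2.8)s + 2.8·29.1 = 0.
That is s² + 13.74s + 81.48 = 0, so ω_n = 9.027 rad/s and ζ = 13.74/(2·9.027) = 0.7611.
%OS = 100·exp(−πζ/√(1−ζ²)) = 2.51%.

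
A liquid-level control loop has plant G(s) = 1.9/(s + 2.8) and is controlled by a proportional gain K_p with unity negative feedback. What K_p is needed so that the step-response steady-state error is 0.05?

K_p = 28

Steady-state error for a unit step on this type-0 loop is 1/(1 + K_p·G(0)).
G(0) = 0.6786. Require 1/(1 + K_p·0.6786) = 0.05, so 1 + 0.6786·K_p = 20.
K_p = (20 − 1)/0.6786 = 28.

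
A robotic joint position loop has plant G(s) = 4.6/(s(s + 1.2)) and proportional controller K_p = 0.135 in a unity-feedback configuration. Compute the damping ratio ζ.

ζ = 0.761

With unity feedback the closed-loop characteristic equation is s² + 1.2s + 0.135·4.6 = s² + 1.2s + 0.621 = 0.
Matching s² + 2ζω_n s + ω_n²: ω_n = √0.621 = 0.788 rad/s and 2ζω_n = 1.2, so ζ = 1.2/(2·0.788) = 0.761.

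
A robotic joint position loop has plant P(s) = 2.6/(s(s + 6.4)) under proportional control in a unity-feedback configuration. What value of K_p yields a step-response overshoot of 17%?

From %OS = 100·exp(−πζ/√(1−ζ²)) = 17%, ζ = −ln(0.17)/√(π²+ln²(0.17)) = 0.4913.
Characteristic equation s² + 6.4s + 2.6K_p = 0 gives ζ = 6.4/(2√(2.6K_p)).
Setting ζ = 0.4913: √(2.6K_p) = 6.4/(2·0.4913) = 6.514, so K_p = 42.43/2.6 = 16.3.

K_p = 16.3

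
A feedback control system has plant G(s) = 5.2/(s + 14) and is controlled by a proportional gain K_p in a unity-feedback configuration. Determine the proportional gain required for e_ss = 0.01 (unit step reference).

K_p = 267

Steady-state error for a unit step on this type-0 loop is 1/(1 + K_p·G(0)).
G(0) = 0.3714. Require 1/(1 + K_p·0.3714) = 0.01, so 1 + 0.3714·K_p = 100.
K_p = (100 − 1)/0.3714 = 267.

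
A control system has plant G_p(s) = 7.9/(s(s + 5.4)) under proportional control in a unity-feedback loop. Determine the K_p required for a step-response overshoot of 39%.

From %OS = 100·exp(−πζ/√(1−ζ²)) = 39%, ζ = −ln(0.39)/√(π²+ln²(0.39)) = 0.2871.
Characteristic equation s² + 5.4s + 7.9K_p = 0 gives ζ = 5.4/(2√(7.9K_p)).
Setting ζ = 0.2871: √(7.9K_p) = 5.4/(2·0.2871) = 9.404, so K_p = 88.44/7.9 = 11.2.

K_p = 11.2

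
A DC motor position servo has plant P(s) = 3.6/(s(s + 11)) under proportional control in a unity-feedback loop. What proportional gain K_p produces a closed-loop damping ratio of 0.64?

Closed-loop characteristic equation: s² + 11s + K_p·3.6 = 0.
So ω_n = √(3.6K_p) and 2ζω_n = 11, giving ζ = 11/(2√(3.6K_p)).
Setting ζ = 0.64: √(3.6K_p) = 11/(2·0.64) = 8.594, so K_p = 73.85/3.6 = 20.5.

K_p = 20.5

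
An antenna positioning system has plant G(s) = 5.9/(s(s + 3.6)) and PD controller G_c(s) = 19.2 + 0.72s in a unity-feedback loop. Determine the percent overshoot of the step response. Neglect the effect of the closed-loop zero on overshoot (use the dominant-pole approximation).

Forward path: (19.2 + 0.72s)·5.9/(s(s+3.6)). The closed-loop characteristic equation is s² + (3.6 + 5.9·0.72)s + 5.9·19.2 = 0.
That is s² + 7.848s + 113.3 = 0, so ω_n = 10.64 rad/s and ζ = 7.848/(2·10.64) = 0.3687.
%OS = 100·exp(−πζ/√(1−ζ²)) = 28.8%.

28.8%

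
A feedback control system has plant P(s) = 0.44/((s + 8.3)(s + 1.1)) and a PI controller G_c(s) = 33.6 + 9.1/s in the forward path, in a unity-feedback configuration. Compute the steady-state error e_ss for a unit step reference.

The open loop G_c(s)P(s) has a pole at the origin (type 1), so the static position error constant is infinite and e_ss = 1/(1+∞) = 0.

0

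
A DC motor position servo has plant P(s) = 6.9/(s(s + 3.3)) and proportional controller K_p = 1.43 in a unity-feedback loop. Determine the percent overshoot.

Closed-loop characteristic equation: s² + 3.3s + 9.867 = 0, so ω_n = 3.141 rad/s and ζ = 3.3/(2·3.141) = 0.5253.
%OS = 100·exp(−πζ/√(1−ζ²)) = 100·exp(−π·0.5253/√0.7241) = 14.4%.

14.4%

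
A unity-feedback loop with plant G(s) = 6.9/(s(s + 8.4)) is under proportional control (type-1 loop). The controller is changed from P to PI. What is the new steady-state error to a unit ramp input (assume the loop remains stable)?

0

The integrator raises the loop to type 2, so K_v → ∞ and e_ss to a ramp is zero.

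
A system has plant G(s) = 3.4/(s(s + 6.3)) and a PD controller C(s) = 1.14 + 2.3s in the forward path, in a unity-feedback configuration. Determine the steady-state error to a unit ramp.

The loop has one pole at the origin (type 1). Velocity error constant K_v = lim_{s→0} s·C(s)G(s) = 1.14·3.4/6.3 = 0.6152.
Steady-state error to a unit ramp: e_ss = 1/K_v = 1.63.

1.63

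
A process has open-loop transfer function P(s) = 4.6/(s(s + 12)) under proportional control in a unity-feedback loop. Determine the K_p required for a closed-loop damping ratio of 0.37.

K_p = 57.2

Closed-loop characteristic equation: s² + 12s + K_p·4.6 = 0.
So ω_n = √(4.6K_p) and 2ζω_n = 12, giving ζ = 12/(2√(4.6K_p)).
Setting ζ = 0.37: √(4.6K_p) = 12/(2·0.37) = 16.22, so K_p = 263/4.6 = 57.2.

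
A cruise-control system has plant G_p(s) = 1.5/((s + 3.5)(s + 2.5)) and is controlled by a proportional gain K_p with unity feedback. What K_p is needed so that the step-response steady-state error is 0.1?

K_p = 52.5

The loop is type 0, so e_ss(step) = 1/(1 + K_pos) with K_pos = K_p·G_p(0).
G_p(0) = 0.1714. Require 1/(1 + K_p·0.1714) = 0.1, so 1 + 0.1714·K_p = 10.
K_p = (10 − 1)/0.1714 = 52.5.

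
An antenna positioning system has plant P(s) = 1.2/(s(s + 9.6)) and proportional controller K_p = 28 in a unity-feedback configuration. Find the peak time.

From 1 + K_pP(s) = 0: s² + 9.6s + 33.6 = 0 ⇒ ω_n = 5.797, ζ = 0.8281.
Damped frequency ω_d = ω_n√(1−ζ²) = 3.25 rad/s, so peak time T_p = π/ω_d = 0.967 s.

T_p = 0.967 s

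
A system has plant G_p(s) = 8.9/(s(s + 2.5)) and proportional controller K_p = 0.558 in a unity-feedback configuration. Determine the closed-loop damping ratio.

The closed-loop denominator is s(s+2.5) + 0.558·8.9 = s² + 2.5s + 4.966.
So ω_n² = 4.966 ⇒ ω_n = 2.228 rad/s, and ζ = 2.5/(2ω_n) = 0.561.

ζ = 0.561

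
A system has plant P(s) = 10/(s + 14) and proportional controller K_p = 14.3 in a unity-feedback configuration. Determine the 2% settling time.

T_s ≈ 0.0255 s

Closed-loop transfer function: T(s) = K_p·P(s)/(1 + K_p·P(s)) = 143/(s + 14 + 143) = 143/(s + 157).
Time constant τ = 1/157 = 0.006369 s, so the 2% settling time is about 4τ = 0.0255 s.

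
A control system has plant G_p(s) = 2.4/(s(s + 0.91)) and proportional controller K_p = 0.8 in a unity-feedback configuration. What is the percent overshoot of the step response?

The closed-loop denominator s² + 0.91s + 1.92 gives ω_n = √1.92 = 1.386 and ζ = 0.91/(2ω_n) = 0.3284.
%OS = 100·exp(−πζ/√(1−ζ²)) = 100·exp(−π·0.3284/√0.8922) = 33.5%.

33.5%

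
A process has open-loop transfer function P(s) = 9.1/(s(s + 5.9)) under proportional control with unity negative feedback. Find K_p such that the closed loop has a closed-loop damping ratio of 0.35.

Closed-loop characteristic equation: s² + 5.9s + K_p·9.1 = 0.
So ω_n = √(9.1K_p) and 2ζω_n = 5.9, giving ζ = 5.9/(2√(9.1K_p)).
Setting ζ = 0.35: √(9.1K_p) = 5.9/(2·0.35) = 8.429, so K_p = 71.04/9.1 = 7.81.

K_p = 7.81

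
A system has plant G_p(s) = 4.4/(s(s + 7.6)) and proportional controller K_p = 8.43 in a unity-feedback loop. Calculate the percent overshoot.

The closed-loop denominator s² + 7.6s + 37.09 gives ω_n = √37.09 = 6.09 and ζ = 7.6/(2ω_n) = 0.6239.
%OS = 100·exp(−πζ/√(1−ζ²)) = 100·exp(−π·0.6239/√0.6107) = 8.14%.

8.14%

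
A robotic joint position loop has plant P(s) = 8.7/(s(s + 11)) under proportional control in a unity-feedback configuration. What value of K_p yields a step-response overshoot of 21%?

From %OS = 100·exp(−πζ/√(1−ζ²)) = 21%, ζ = −ln(0.21)/√(π²+ln²(0.21)) = 0.4449.
Characteristic equation s² + 11s + 8.7K_p = 0 gives ζ = 11/(2√(8.7K_p)).
Setting ζ = 0.4449: √(8.7K_p) = 11/(2·0.4449) = 12.36, so K_p = 152.8/8.7 = 17.6.

K_p = 17.6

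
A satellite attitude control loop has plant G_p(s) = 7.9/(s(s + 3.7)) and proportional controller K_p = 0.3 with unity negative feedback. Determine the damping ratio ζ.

The closed-loop denominator is s(s+3.7) + 0.3·7.9 = s² + 3.7s + 2.37.
So ω_n² = 2.37 ⇒ ω_n = 1.539 rad/s, and ζ = 3.7/(2ω_n) = 1.2.

ζ = 1.2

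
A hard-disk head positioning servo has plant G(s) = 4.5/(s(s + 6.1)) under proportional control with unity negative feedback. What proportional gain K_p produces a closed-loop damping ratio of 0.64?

Closed-loop characteristic equation: s² + 6.1s + K_p·4.5 = 0.
So ω_n = √(4.5K_p) and 2ζω_n = 6.1, giving ζ = 6.1/(2√(4.5K_p)).
Setting ζ = 0.64: √(4.5K_p) = 6.1/(2·0.64) = 4.766, so K_p = 22.71/4.5 = 5.05.

K_p = 5.05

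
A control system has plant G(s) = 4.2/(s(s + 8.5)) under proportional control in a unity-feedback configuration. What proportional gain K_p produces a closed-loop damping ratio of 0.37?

Closed-loop characteristic equation: s² + 8.5s + K_p·4.2 = 0.
So ω_n = √(4.2K_p) and 2ζω_n = 8.5, giving ζ = 8.5/(2√(4.2K_p)).
Setting ζ = 0.37: √(4.2K_p) = 8.5/(2·0.37) = 11.49, so K_p = 131.9/4.2 = 31.4.

K_p = 31.4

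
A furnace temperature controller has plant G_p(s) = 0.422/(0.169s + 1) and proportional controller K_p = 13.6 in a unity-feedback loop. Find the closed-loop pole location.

s = -39.88

Closed loop: T(s) = K_p·G_p/(1+K_p·G_p) = 5.739/(0.169s + 1 + 5.739), with pole at s = −(1 + 5.739)/0.169 = −39.88.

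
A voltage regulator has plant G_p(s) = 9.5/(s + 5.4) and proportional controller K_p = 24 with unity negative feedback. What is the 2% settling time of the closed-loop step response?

T_s ≈ 0.0171 s

Closed-loop transfer function: T(s) = K_p·G_p(s)/(1 + K_p·G_p(s)) = 228/(s + 5.4 + 228) = 228/(s + 233.4).
Time constant τ = 1/233.4 = 0.004284 s, so the 2% settling time is about 4τ = 0.0171 s.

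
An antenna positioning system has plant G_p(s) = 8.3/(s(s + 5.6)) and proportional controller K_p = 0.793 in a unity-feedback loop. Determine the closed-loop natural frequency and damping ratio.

ω_n = 2.57 rad/s, ζ = 1.09

The closed-loop denominator is s(s+5.6) + 0.793·8.3 = s² + 5.6s + 6.582.
So ω_n² = 6.582 ⇒ ω_n = 2.566 rad/s, and ζ = 5.6/(2ω_n) = 1.09.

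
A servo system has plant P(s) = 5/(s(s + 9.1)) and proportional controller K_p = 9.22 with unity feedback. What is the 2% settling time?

T_s ≈ 0.879 s

The closed-loop denominator s² + 9.1s + 46.1 gives ω_n = √46.1 = 6.79 and ζ = 9.1/(2ω_n) = 0.6701.
2% settling time T_s ≈ 4/(ζω_n) = 4/4.55 = 0.879 s.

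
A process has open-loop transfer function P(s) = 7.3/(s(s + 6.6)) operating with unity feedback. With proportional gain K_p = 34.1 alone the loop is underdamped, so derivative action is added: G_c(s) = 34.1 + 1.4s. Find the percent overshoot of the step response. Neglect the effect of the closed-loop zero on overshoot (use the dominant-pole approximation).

Forward path: (34.1 + 1.4s)·7.3/(s(s+6.6)). The closed-loop characteristic equation is s² + (6.6 + 7.3·1.4)s + 7.3·34.1 = 0.
That is s² + 16.82s + 248.9 = 0, so ω_n = 15.78 rad/s and ζ = 16.82/(2·15.78) = 0.533.
%OS = 100·exp(−πζ/√(1−ζ²)) = 13.8%.

13.8%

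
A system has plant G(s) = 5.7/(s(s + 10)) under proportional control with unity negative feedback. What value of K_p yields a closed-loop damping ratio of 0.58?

K_p = 13

Closed-loop characteristic equation: s² + 10s + K_p·5.7 = 0.
So ω_n = √(5.7K_p) and 2ζω_n = 10, giving ζ = 10/(2√(5.7K_p)).
Setting ζ = 0.58: √(5.7K_p) = 10/(2·0.58) = 8.621, so K_p = 74.32/5.7 = 13.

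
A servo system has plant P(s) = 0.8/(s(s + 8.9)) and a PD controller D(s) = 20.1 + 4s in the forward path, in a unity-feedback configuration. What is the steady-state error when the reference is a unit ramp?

0.553

The loop has one pole at the origin (type 1). Velocity error constant K_v = lim_{s→0} s·D(s)P(s) = 20.1·0.8/8.9 = 1.807.
Steady-state error to a unit ramp: e_ss = 1/K_v = 0.553.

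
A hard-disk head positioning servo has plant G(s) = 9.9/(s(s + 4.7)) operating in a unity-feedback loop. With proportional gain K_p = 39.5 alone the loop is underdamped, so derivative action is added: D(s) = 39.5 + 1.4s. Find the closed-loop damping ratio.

Forward path: (39.5 + 1.4s)·9.9/(s(s+4.7)). The closed-loop characteristic equation is s² + (4.7 + 9.9·1.4)s + 9.9·39.5 = 0.
That is s² + 18.56s + 391.1 = 0, so ω_n = 19.77 rad/s and ζ = 18.56/(2·19.77) = 0.4693.

ζ = 0.469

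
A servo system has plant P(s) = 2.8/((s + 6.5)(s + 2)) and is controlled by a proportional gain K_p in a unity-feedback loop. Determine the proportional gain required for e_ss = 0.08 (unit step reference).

The loop is type 0, so e_ss(step) = 1/(1 + K_pos) with K_pos = K_p·P(0).
P(0) = 0.2154. Require 1/(1 + K_p·0.2154) = 0.08, so 1 + 0.2154·K_p = 12.5.
K_p = (12.5 − 1)/0.2154 = 53.4.

K_p = 53.4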